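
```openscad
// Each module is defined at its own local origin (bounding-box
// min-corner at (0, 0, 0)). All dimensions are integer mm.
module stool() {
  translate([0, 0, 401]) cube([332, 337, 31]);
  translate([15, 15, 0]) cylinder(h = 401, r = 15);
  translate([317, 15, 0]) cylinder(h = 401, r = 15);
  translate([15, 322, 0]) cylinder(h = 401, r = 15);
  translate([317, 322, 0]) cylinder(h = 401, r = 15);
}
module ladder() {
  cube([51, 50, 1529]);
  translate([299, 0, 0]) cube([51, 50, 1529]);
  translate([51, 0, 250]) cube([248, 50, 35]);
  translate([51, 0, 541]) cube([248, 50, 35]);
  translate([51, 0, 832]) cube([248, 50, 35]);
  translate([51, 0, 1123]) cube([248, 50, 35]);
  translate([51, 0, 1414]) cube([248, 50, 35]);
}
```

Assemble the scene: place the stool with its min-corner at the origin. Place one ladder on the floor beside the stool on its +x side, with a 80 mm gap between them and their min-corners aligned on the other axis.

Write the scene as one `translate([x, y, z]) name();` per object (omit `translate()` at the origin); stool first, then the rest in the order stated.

stool();
translate([412, 0, 0]) ladder();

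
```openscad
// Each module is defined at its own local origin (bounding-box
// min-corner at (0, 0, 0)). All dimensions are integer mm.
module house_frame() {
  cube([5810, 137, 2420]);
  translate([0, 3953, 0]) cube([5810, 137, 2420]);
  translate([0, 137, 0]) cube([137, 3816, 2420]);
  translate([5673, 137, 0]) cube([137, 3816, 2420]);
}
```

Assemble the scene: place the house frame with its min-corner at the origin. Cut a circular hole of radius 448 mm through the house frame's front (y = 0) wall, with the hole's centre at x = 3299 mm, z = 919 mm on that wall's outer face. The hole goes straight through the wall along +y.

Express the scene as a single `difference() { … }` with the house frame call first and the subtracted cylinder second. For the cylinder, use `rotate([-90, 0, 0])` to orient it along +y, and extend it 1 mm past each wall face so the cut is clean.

difference() {
  house_frame();
  translate([3299, -1, 919]) rotate([-90, 0, 0]) cylinder(h = 139, r = 448);
}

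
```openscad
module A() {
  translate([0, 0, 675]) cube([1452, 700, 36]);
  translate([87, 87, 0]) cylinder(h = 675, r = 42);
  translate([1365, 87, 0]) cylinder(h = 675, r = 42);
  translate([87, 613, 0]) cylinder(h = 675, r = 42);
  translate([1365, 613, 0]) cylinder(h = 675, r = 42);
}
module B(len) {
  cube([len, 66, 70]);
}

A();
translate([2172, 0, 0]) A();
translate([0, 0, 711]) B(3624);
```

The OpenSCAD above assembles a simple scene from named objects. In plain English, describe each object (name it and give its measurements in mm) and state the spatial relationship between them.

A is a table with a 1452×700 mm rectangular top, 36 mm thick, top surface at z = 711 mm, supported by four round legs of 84 mm diameter, each leg's bounding box inset 45 mm from the nearest pair of top edges, running from the floor.

B is a rectangular beam 3624 mm long (x), 66 mm deep (y), 70 mm thick (z).

The beam spans the tops of two tables placed 720 mm apart, resting at z = 711 mm.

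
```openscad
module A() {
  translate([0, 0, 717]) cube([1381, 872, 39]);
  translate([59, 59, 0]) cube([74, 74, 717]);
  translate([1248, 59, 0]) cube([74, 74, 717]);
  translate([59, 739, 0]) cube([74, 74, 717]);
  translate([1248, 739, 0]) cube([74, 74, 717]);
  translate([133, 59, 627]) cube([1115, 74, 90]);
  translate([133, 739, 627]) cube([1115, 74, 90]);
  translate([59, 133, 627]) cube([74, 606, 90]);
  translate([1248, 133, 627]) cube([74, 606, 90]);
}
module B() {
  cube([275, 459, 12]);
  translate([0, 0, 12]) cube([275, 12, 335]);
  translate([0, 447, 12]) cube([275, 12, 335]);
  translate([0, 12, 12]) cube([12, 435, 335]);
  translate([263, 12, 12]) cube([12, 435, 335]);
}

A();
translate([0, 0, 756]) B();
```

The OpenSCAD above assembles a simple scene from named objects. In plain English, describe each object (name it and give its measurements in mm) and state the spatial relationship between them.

A is a table: top 1381 mm (x) × 872 mm (y), 39 mm thick, upper face at z = 756 mm, on four 74×74 mm square legs, each inset 59 mm from the nearest pair of top edges, running from z = 0 to the bottom of the top. Four apron rails, 74 mm thick and 90 mm tall, run between adjacent legs with their top edges flush with the underside of the top and their outer faces flush with the legs' outer faces.

B is an open storage box with external size 275×459×347 mm and wall thickness 12 mm (the base is also 12 mm thick). The base covers the whole footprint; the four walls stand on the base, with the y-facing walls full-width and the x-facing walls fitting between their inner faces.

The open box is on top of the table.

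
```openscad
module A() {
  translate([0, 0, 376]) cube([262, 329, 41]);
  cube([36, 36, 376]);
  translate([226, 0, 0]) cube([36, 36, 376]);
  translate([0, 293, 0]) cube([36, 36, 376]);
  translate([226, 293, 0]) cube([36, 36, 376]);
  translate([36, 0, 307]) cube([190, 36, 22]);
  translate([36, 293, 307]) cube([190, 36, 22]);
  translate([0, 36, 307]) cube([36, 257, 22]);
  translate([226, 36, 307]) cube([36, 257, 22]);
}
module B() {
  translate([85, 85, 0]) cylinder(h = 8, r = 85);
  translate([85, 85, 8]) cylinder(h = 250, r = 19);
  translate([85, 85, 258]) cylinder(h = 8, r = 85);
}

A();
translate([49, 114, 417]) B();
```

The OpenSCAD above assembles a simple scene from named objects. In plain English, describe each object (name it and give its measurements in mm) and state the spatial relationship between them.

A is a four-legged stool. The seat is 262×329 mm, 41 mm thick, top at z = 417 mm. It stands on four square legs, each 36×36 mm in cross-section, from z = 0 to the seat underside, each flush with a corner of the seat. Four stretchers, 36 mm wide and 22 mm tall, connect adjacent legs with their undersides at z = 307 mm, each running between the inner faces of the legs it joins and aligned with the legs' outer faces on the other axis.

B is a spool: two coaxial disc flanges of radius 85 mm and thickness 8 mm, joined by a core cylinder of radius 19 mm and height 250 mm. The lower flange rests on z = 0 and the three cylinders share a vertical axis.

The spool is on top of the stool.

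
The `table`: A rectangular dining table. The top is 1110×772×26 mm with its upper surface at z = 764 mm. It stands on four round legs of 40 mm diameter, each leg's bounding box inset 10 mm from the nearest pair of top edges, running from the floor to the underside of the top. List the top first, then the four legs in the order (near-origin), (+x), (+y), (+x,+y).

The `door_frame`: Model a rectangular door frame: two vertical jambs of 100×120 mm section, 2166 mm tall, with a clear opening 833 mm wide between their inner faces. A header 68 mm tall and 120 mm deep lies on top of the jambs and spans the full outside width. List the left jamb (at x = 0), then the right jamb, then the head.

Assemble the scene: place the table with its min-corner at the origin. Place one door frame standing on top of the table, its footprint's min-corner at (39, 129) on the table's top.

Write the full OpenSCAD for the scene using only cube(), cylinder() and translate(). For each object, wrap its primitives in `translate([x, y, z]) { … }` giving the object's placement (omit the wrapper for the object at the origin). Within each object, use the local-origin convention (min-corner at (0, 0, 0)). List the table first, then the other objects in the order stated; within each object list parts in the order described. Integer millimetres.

translate([0, 0, 738]) cube([1110, 772, 26]);
translate([30, 30, 0]) cylinder(h = 738, r = 20);
translate([1080, 30, 0]) cylinder(h = 738, r = 20);
translate([30, 742, 0]) cylinder(h = 738, r = 20);
translate([1080, 742, 0]) cylinder(h = 738, r = 20);
translate([39, 129, 764]) {
  cube([100, 120, 2166]);
  translate([933, 0, 0]) cube([100, 120, 2166]);
  translate([0, 0, 2166]) cube([1033, 120, 68]);
}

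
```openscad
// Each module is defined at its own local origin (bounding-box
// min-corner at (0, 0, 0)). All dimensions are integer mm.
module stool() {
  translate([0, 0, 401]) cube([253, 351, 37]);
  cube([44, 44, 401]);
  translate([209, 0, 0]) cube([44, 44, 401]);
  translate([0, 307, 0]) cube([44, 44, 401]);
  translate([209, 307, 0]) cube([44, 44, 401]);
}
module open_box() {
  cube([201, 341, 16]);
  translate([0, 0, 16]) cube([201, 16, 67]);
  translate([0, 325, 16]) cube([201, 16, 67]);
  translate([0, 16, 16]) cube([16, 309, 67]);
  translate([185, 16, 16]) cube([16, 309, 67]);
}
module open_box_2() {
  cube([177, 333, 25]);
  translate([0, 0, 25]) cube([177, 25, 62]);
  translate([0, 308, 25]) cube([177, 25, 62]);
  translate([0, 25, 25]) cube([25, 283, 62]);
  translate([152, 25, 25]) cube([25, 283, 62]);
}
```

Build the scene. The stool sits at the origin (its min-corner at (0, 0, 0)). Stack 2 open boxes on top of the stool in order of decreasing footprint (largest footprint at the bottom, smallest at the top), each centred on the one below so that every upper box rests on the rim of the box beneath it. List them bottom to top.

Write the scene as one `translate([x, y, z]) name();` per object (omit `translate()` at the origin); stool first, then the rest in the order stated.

stool();
translate([26, 5, 438]) open_box();
translate([38, 9, 521]) open_box_2();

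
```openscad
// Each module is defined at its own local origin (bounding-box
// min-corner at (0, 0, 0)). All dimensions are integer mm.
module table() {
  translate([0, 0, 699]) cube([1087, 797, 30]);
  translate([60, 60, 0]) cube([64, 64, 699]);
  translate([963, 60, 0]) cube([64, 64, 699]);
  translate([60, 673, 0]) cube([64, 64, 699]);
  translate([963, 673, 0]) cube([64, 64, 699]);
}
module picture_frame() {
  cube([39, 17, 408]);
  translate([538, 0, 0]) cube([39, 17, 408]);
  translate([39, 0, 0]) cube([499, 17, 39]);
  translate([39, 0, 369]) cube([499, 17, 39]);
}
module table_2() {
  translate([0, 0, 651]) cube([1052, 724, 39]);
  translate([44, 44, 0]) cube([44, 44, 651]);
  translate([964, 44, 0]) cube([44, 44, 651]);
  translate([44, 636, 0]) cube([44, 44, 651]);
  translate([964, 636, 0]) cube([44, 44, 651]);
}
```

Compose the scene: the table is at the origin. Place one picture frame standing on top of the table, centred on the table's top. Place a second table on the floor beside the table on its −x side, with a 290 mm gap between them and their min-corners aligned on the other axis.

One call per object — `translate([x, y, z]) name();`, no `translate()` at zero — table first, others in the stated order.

table();
translate([255, 390, 729]) picture_frame();
translate([-1342, 0, 0]) table_2();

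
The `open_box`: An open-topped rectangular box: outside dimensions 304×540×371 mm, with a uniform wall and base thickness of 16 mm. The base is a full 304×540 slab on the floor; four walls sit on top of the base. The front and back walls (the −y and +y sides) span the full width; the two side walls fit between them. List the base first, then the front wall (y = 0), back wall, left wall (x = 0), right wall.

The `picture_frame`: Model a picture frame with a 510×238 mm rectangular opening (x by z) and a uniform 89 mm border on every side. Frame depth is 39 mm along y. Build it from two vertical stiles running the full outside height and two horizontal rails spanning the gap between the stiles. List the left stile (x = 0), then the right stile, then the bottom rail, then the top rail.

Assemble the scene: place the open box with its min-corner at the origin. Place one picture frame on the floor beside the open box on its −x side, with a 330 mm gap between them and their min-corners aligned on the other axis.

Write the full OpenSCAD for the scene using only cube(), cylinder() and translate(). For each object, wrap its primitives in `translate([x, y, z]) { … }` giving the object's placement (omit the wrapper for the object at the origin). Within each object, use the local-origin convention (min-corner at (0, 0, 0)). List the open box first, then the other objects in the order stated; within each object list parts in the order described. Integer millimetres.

cube([304, 540, 16]);
translate([0, 0, 16]) cube([304, 16, 355]);
translate([0, 524, 16]) cube([304, 16, 355]);
translate([0, 16, 16]) cube([16, 508, 355]);
translate([288, 16, 16]) cube([16, 508, 355]);
translate([-1018, 0, 0]) {
  cube([89, 39, 416]);
  translate([599, 0, 0]) cube([89, 39, 416]);
  translate([89, 0, 0]) cube([510, 39, 89]);
  translate([89, 0, 327]) cube([510, 39, 89]);
}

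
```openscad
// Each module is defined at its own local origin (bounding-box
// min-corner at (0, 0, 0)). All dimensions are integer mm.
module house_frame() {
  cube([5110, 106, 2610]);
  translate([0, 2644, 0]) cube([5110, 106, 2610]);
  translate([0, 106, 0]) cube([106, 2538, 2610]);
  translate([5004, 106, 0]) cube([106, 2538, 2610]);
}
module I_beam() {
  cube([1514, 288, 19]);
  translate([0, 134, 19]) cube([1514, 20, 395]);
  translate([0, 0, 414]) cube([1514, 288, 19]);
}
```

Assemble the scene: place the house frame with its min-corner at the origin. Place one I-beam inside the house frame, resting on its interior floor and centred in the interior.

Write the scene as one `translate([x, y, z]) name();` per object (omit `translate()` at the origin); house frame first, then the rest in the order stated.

house_frame();
translate([1798, 1231, 0]) I_beam();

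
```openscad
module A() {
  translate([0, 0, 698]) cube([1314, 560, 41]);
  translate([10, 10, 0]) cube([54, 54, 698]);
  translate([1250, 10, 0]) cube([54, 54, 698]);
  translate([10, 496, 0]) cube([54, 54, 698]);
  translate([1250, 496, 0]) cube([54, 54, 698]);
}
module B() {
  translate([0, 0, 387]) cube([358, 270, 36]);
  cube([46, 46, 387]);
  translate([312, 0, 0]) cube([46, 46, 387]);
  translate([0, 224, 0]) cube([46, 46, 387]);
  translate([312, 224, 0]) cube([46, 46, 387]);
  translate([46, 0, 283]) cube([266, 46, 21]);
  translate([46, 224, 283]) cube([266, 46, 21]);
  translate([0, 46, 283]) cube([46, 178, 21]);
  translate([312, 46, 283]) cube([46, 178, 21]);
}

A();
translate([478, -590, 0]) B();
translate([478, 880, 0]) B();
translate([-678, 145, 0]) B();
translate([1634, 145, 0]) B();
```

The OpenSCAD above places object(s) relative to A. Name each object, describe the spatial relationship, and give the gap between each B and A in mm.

Each stool's nearest face is 320 mm from the table's bounding box.

A is a table. B is a stool. Four stools sit around the table at the −y, +y, −x, +x sides. The gap between each stool and the table is 320 mm.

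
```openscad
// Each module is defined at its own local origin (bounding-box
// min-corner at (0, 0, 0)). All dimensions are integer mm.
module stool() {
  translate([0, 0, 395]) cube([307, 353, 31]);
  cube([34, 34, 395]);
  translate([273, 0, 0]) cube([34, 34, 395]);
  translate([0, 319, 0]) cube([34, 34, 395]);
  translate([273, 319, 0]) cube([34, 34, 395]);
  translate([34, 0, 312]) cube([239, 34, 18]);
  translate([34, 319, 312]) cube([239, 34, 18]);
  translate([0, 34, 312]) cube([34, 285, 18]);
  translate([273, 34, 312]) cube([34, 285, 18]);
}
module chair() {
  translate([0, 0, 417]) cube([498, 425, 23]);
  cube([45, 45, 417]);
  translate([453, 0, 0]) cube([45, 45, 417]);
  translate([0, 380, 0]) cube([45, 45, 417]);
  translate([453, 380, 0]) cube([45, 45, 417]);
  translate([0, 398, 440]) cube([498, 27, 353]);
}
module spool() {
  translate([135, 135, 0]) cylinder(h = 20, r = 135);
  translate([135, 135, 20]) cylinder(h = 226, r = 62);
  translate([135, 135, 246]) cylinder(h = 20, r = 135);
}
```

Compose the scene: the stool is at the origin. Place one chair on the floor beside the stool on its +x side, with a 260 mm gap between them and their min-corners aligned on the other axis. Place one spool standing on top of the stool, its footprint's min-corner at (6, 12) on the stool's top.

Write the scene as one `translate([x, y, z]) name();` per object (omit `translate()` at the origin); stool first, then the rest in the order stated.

stool();
translate([567, 0, 0]) chair();
translate([6, 12, 426]) spool();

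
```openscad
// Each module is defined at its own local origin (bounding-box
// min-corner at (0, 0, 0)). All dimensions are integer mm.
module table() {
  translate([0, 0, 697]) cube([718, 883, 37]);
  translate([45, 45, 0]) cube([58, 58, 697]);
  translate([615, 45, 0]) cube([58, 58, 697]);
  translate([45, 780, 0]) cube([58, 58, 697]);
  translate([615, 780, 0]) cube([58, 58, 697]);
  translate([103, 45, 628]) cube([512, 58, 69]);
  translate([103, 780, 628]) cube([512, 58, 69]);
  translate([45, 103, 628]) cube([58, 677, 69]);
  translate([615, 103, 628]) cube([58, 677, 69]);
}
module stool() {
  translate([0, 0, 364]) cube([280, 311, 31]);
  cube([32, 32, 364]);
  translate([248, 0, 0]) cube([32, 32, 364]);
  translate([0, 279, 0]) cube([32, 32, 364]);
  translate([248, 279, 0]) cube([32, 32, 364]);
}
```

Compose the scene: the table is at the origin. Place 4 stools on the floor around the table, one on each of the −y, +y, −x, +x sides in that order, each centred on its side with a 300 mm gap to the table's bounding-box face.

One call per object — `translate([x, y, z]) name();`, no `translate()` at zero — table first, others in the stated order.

table();
translate([219, -611, 0]) stool();
translate([219, 1183, 0]) stool();
translate([-580, 286, 0]) stool();
translate([1018, 286, 0]) stool();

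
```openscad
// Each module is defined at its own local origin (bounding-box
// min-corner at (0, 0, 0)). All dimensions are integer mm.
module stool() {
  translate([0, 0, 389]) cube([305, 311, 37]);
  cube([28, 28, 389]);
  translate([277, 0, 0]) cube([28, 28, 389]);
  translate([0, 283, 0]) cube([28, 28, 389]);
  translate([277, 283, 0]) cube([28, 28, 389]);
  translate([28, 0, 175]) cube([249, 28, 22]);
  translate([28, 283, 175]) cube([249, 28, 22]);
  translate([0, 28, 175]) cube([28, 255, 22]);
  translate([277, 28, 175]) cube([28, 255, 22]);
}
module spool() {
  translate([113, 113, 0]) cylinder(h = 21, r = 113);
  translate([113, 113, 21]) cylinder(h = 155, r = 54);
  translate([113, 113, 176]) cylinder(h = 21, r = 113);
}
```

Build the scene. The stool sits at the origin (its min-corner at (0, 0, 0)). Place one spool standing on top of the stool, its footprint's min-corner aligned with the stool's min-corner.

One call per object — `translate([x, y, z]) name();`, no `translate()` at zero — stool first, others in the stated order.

stool();
translate([0, 0, 426]) spool();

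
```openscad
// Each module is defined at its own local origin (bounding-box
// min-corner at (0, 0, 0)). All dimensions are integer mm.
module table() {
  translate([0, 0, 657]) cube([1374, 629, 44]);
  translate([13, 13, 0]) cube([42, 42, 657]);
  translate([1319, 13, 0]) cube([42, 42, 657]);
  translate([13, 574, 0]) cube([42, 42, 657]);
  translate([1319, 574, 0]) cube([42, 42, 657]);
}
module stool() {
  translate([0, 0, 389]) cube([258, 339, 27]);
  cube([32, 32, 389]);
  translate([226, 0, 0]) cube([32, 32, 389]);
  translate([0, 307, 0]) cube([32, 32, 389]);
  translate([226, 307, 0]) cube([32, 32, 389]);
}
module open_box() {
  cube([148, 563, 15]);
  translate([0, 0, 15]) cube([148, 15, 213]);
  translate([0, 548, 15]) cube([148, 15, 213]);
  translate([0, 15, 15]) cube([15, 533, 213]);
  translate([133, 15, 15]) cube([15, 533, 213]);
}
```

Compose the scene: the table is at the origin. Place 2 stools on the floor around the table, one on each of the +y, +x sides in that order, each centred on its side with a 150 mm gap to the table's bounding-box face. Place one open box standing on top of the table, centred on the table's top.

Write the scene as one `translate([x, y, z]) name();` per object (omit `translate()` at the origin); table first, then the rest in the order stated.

table();
translate([558, 779, 0]) stool();
translate([1524, 145, 0]) stool();
translate([613, 33, 701]) open_box();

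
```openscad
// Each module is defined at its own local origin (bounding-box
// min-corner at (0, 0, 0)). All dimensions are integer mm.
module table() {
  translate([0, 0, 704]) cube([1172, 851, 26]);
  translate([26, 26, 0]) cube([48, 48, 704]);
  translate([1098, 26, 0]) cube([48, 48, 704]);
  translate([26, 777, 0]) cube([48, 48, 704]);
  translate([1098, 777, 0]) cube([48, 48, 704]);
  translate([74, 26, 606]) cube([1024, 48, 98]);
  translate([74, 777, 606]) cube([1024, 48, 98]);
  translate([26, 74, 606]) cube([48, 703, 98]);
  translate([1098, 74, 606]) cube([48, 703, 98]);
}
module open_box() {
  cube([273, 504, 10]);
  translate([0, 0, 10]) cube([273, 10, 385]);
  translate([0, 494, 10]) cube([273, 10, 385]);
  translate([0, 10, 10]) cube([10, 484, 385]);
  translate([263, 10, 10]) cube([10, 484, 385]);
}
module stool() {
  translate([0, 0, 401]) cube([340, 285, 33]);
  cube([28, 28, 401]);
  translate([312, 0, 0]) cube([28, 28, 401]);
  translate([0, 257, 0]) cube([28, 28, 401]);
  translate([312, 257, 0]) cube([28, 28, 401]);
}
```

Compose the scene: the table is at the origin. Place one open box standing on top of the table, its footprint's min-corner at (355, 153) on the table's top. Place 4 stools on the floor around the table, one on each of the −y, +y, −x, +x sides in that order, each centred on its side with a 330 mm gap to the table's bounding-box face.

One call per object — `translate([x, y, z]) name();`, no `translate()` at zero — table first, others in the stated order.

table();
translate([355, 153, 730]) open_box();
translate([416, -615, 0]) stool();
translate([416, 1181, 0]) stool();
translate([-670, 283, 0]) stool();
translate([1502, 283, 0]) stool();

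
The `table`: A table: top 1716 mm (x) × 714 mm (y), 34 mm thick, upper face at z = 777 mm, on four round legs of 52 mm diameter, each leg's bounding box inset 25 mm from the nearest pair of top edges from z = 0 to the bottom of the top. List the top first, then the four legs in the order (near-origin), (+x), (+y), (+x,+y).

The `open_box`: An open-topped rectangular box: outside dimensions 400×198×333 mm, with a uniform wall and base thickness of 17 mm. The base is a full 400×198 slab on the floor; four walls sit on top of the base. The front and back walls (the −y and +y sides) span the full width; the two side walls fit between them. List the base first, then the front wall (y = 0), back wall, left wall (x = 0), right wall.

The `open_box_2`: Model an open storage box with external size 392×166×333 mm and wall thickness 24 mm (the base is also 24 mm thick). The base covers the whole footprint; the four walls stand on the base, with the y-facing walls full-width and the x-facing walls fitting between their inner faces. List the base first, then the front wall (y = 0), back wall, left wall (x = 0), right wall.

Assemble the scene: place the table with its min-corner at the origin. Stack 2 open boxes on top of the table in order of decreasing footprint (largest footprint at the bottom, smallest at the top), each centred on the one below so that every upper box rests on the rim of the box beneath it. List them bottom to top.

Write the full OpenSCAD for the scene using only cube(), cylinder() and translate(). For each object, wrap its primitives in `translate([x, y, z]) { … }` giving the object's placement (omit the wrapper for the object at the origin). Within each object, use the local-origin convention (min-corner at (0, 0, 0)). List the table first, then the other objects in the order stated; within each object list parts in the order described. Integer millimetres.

translate([0, 0, 743]) cube([1716, 714, 34]);
translate([51, 51, 0]) cylinder(h = 743, r = 26);
translate([1665, 51, 0]) cylinder(h = 743, r = 26);
translate([51, 663, 0]) cylinder(h = 743, r = 26);
translate([1665, 663, 0]) cylinder(h = 743, r = 26);
translate([658, 258, 777]) {
  cube([400, 198, 17]);
  translate([0, 0, 17]) cube([400, 17, 316]);
  translate([0, 181, 17]) cube([400, 17, 316]);
  translate([0, 17, 17]) cube([17, 164, 316]);
  translate([383, 17, 17]) cube([17, 164, 316]);
}
translate([662, 274, 1110]) {
  cube([392, 166, 24]);
  translate([0, 0, 24]) cube([392, 24, 309]);
  translate([0, 142, 24]) cube([392, 24, 309]);
  translate([0, 24, 24]) cube([24, 118, 309]);
  translate([368, 24, 24]) cube([24, 118, 309]);
}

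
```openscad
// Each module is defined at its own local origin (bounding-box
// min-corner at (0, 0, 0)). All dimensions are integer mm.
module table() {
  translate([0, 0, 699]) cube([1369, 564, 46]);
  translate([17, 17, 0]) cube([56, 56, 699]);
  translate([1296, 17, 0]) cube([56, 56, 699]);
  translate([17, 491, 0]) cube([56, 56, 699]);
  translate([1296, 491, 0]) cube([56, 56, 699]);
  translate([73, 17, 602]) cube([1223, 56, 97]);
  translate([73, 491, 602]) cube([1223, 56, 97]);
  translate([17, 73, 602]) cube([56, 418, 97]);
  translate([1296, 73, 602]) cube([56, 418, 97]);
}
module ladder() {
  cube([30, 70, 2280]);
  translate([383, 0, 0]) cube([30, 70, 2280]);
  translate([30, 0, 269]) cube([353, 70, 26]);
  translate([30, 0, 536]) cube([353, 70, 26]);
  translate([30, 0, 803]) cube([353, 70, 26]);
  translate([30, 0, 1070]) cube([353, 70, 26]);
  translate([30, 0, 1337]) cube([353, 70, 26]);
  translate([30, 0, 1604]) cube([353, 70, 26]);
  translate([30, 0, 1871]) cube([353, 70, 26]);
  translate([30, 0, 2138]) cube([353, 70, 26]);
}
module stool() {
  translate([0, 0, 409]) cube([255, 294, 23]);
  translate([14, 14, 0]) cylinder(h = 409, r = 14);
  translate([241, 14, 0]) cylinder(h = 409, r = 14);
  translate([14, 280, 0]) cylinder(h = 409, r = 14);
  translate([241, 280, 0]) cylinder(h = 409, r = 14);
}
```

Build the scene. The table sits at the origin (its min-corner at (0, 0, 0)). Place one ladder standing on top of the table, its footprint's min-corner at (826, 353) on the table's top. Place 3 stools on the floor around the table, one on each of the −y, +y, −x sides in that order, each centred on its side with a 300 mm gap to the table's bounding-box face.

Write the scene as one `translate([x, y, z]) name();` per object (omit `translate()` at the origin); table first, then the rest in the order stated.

table();
translate([826, 353, 745]) ladder();
translate([557, -594, 0]) stool();
translate([557, 864, 0]) stool();
translate([-555, 135, 0]) stool();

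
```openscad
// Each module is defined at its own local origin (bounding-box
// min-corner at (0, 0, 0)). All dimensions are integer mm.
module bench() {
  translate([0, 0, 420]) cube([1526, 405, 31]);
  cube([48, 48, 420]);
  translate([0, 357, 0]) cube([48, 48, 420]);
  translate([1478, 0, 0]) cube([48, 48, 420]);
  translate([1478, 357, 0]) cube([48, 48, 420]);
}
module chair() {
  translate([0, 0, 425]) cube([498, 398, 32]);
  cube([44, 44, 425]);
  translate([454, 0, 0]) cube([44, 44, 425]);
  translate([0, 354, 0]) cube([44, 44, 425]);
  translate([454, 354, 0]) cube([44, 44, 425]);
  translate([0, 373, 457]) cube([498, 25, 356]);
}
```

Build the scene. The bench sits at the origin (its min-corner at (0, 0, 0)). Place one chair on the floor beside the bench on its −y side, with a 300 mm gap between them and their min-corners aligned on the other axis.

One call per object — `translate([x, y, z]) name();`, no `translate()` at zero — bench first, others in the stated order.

bench();
translate([0, -698, 0]) chair();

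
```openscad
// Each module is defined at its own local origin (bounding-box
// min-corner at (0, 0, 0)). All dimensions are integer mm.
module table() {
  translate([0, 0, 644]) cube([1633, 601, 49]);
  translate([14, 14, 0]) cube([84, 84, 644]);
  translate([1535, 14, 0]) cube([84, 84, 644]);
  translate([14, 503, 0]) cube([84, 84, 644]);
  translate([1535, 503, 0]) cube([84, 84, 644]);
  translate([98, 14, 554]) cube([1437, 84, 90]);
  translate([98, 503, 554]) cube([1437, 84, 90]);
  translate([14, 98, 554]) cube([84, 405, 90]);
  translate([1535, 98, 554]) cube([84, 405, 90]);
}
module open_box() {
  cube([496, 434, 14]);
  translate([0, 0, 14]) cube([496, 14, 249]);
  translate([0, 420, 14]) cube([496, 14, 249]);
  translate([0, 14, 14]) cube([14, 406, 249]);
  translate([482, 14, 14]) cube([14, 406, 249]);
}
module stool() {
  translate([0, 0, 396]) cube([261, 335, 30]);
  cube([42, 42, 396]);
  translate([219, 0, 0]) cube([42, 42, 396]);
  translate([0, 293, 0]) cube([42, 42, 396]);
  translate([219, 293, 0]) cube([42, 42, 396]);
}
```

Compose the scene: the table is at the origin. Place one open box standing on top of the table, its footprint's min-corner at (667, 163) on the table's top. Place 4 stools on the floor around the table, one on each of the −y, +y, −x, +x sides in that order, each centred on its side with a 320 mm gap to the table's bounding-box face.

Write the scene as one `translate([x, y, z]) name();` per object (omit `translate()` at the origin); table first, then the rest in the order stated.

table();
translate([667, 163, 693]) open_box();
translate([686, -655, 0]) stool();
translate([686, 921, 0]) stool();
translate([-581, 133, 0]) stool();
translate([1953, 133, 0]) stool();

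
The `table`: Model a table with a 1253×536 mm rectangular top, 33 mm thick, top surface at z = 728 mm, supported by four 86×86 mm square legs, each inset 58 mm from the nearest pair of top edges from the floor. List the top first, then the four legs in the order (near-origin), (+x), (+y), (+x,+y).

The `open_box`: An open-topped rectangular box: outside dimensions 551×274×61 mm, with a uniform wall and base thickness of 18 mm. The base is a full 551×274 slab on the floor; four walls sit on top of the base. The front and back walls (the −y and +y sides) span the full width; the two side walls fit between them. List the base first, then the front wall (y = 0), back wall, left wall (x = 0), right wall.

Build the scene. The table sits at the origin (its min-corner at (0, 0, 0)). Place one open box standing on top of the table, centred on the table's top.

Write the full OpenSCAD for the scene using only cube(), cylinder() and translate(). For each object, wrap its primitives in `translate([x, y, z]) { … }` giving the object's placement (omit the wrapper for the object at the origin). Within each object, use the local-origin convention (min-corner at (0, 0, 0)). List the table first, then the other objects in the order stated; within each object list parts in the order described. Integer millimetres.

translate([0, 0, 695]) cube([1253, 536, 33]);
translate([58, 58, 0]) cube([86, 86, 695]);
translate([1109, 58, 0]) cube([86, 86, 695]);
translate([58, 392, 0]) cube([86, 86, 695]);
translate([1109, 392, 0]) cube([86, 86, 695]);
translate([351, 131, 728]) {
  cube([551, 274, 18]);
  translate([0, 0, 18]) cube([551, 18, 43]);
  translate([0, 256, 18]) cube([551, 18, 43]);
  translate([0, 18, 18]) cube([18, 238, 43]);
  translate([533, 18, 18]) cube([18, 238, 43]);
}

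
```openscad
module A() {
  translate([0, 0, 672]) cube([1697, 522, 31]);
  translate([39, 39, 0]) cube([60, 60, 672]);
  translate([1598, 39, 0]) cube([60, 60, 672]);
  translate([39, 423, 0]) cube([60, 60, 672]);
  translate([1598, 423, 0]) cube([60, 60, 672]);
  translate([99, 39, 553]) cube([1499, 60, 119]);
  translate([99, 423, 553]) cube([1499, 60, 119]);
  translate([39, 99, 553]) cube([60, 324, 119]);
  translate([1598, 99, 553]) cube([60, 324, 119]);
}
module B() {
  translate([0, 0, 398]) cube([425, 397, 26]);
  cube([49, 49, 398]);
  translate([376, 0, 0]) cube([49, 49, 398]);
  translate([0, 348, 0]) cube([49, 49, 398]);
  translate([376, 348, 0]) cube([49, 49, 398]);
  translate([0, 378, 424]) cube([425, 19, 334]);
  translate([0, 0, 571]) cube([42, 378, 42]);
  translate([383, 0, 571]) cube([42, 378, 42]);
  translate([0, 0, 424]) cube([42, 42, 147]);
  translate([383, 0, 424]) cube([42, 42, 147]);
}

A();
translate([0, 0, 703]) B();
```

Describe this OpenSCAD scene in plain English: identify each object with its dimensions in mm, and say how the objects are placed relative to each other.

A is a rectangular dining table. The top is 1697×522×31 mm with its upper surface at z = 703 mm. It stands on four 60×60 mm square legs, each inset 39 mm from the nearest pair of top edges, running from the floor to the underside of the top. Four apron rails, 60 mm thick and 119 mm tall, run between adjacent legs with their top edges flush with the underside of the top and their outer faces flush with the legs' outer faces.

B is a chair. The seat is a 425×397×26 mm slab with its top at z = 424 mm, on four 49×49 mm corner legs (flush with the seat edges, standing on z = 0). A flat backrest 19 mm thick, 334 mm tall, spans the full seat width and rises from the seat top along its +y edge, rear face flush with the rear of the seat. Two armrests of 42×42 mm section run along each side from the seat's front edge to the front of the backrest, top faces 189 mm above the seat top and outer faces flush with the seat's x-edges; a 42×42 mm post under the front of each armrest stands on the seat at the front corner.

The chair is on top of the table.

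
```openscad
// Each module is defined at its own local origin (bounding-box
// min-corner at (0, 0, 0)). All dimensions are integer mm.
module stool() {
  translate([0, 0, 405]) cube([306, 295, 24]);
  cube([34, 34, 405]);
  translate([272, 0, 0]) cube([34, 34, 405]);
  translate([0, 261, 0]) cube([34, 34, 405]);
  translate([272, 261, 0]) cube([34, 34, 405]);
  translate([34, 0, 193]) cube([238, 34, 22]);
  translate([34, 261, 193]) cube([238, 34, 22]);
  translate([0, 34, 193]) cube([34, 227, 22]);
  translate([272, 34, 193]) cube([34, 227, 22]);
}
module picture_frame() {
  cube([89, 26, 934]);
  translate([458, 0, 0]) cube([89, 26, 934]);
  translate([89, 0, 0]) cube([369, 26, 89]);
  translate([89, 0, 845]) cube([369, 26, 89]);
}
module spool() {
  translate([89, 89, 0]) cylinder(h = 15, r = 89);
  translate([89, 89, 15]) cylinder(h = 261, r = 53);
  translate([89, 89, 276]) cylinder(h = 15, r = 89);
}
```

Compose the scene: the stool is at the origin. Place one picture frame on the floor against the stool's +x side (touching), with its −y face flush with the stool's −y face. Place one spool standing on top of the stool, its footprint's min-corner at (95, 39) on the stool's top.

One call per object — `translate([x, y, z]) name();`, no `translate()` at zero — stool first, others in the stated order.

stool();
translate([306, 0, 0]) picture_frame();
translate([95, 39, 429]) spool();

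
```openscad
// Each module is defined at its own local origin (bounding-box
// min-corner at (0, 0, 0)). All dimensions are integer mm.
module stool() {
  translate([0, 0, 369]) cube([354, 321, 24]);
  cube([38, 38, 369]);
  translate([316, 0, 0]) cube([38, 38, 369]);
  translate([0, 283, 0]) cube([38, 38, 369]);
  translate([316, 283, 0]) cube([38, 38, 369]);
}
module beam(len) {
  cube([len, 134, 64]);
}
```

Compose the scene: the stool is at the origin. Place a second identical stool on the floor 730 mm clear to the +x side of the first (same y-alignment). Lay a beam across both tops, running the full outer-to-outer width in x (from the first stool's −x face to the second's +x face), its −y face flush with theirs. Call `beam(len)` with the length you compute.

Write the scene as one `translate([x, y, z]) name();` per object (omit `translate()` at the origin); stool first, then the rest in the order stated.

stool();
translate([1084, 0, 0]) stool();
translate([0, 0, 393]) beam(1438);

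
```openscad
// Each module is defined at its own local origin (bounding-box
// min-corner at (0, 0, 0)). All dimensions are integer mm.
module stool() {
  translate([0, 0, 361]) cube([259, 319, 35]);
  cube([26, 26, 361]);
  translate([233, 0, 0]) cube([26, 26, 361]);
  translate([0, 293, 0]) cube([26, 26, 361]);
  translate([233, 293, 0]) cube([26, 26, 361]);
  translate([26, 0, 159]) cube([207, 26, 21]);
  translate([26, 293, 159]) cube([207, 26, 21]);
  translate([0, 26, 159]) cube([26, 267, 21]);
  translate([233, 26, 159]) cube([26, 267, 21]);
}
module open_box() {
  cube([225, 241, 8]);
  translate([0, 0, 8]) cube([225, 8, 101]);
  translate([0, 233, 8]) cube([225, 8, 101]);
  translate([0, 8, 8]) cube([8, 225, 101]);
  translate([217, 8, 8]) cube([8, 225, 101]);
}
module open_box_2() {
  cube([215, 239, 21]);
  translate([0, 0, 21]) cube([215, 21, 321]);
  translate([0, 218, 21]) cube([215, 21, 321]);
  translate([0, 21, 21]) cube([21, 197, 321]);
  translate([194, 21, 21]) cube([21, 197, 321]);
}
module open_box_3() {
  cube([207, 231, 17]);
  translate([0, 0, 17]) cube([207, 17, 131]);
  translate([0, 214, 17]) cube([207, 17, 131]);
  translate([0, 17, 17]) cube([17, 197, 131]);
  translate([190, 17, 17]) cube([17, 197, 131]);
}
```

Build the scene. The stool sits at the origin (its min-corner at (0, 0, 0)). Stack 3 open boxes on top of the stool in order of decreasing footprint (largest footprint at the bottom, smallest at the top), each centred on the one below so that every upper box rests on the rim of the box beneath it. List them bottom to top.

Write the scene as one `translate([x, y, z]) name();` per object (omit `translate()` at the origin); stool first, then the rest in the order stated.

stool();
translate([17, 39, 396]) open_box();
translate([22, 40, 505]) open_box_2();
translate([26, 44, 847]) open_box_3();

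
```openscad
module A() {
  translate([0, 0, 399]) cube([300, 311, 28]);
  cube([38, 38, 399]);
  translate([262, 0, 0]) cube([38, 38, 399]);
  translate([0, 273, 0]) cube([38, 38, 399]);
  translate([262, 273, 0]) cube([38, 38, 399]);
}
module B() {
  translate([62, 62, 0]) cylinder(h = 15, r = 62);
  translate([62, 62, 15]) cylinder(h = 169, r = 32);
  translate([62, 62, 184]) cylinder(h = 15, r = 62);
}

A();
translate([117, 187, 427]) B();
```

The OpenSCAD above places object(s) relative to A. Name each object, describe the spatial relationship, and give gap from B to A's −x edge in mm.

The spool's min-x is at 117; the stool's min-x is 0; gap = 117 mm.

A is a stool. B is a spool. The spool is on top of the stool. The gap from the spool to the stool's −x edge is 117 mm.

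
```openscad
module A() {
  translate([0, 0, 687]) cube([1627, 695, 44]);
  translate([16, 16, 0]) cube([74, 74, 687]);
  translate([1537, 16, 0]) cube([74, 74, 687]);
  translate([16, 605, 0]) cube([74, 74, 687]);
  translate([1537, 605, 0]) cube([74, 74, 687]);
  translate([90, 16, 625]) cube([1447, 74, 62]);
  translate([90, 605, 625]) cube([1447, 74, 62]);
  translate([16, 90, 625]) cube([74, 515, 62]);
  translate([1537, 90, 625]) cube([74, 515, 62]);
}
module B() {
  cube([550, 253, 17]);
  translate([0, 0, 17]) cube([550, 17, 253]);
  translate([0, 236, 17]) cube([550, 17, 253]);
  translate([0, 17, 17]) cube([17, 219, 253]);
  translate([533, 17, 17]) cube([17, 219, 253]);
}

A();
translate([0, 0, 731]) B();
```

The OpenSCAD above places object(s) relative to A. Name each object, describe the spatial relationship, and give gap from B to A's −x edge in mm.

A is a table. B is an open box. The open box is on top of the table. The gap from the open box to the table's −x edge is 0 mm.

The open box's min-x is at 0; the table's min-x is 0; gap = 0 mm.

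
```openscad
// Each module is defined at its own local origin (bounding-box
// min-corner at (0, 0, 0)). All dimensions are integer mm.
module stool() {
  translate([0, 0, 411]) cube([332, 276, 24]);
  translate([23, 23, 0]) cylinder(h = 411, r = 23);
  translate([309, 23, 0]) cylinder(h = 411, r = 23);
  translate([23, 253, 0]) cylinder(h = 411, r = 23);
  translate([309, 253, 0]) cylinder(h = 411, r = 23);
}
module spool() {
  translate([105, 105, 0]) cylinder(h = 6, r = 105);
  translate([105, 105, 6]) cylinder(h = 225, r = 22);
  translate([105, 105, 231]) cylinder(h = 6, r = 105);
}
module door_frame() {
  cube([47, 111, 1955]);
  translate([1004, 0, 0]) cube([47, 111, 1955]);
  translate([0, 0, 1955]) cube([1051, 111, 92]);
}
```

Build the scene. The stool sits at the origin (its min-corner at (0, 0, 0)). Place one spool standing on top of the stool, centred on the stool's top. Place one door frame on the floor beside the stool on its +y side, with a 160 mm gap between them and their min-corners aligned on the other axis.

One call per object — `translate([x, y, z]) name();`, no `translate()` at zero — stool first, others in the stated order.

stool();
translate([61, 33, 435]) spool();
translate([0, 436, 0]) door_frame();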